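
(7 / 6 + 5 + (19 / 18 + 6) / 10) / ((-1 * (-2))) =1237 / 360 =3.44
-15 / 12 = -1.25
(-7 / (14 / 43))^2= 1849 / 4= 462.25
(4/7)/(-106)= -2/371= -0.01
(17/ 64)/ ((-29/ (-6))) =51/ 928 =0.05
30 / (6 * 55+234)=0.05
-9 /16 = -0.56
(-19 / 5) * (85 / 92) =-3.51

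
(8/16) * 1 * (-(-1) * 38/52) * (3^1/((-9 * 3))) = -19/468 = -0.04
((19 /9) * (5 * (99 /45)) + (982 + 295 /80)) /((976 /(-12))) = -145283 /11712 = -12.40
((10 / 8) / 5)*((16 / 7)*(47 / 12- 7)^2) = 1369 / 252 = 5.43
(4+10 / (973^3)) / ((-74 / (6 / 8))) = -5527003917 / 136332762916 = -0.04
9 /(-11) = -9 /11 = -0.82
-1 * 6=-6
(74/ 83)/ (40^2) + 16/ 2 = 531237/ 66400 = 8.00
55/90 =11/18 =0.61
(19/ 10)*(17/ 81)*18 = 323/ 45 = 7.18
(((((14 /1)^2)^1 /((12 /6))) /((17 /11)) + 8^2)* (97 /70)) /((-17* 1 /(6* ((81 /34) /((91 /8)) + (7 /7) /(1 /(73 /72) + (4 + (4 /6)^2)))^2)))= -1487323472711711913 /154087074688193920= -9.65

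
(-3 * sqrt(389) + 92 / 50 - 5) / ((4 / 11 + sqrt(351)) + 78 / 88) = -144 * sqrt(15171) / 5591 - 3792 * sqrt(39) / 139775 + 316 / 27955 + 60 * sqrt(389) / 5591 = -3.12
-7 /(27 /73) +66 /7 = -1795 /189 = -9.50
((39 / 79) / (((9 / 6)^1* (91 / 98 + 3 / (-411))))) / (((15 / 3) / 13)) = 648284 / 697965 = 0.93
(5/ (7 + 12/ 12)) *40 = 25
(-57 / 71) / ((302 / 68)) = -1938 / 10721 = -0.18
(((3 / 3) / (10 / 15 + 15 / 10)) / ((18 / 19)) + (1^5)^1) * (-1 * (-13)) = 58 / 3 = 19.33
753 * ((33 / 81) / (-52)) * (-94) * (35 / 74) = 4541845 / 17316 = 262.29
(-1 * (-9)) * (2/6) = 3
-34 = -34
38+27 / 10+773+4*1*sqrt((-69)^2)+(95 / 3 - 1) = 33611 / 30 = 1120.37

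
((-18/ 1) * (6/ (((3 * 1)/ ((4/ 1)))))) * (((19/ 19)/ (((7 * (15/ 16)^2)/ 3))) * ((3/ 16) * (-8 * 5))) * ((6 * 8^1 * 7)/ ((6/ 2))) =294912/ 5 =58982.40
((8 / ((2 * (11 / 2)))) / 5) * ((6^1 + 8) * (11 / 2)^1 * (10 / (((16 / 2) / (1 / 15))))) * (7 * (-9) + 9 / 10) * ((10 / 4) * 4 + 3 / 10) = -149247 / 250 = -596.99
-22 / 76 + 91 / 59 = 2809 / 2242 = 1.25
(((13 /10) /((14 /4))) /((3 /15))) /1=13 /7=1.86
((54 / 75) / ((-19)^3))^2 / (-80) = -81 / 588073512500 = -0.00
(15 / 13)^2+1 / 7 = 1744 / 1183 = 1.47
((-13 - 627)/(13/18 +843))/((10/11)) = -12672/15187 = -0.83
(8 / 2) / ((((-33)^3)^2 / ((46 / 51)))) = 184 / 65864866419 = 0.00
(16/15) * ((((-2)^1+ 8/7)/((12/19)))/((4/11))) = -418/105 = -3.98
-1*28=-28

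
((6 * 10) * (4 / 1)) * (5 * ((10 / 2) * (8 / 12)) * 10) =40000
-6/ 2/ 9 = -1/ 3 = -0.33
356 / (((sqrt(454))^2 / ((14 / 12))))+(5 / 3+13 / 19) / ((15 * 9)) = 1628413 / 1746765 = 0.93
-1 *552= -552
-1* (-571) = 571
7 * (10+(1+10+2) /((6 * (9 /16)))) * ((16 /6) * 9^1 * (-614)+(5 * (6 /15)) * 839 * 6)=-452623.11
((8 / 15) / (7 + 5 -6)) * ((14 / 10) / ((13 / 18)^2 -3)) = -1008 / 20075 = -0.05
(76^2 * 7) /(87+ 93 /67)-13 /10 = 1929461 /4230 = 456.14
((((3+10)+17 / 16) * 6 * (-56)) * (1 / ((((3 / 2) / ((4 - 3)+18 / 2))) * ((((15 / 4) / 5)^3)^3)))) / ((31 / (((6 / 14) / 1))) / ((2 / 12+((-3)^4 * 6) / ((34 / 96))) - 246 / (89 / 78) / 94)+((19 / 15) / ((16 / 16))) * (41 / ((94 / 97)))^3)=-2227432202476385730560000 / 509320437976668275187921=-4.37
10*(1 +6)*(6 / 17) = 420 / 17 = 24.71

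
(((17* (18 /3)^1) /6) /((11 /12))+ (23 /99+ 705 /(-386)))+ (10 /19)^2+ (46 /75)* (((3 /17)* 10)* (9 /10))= 9701893021 /532998450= 18.20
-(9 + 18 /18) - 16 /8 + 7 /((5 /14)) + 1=8.60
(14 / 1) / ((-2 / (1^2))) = -7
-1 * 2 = -2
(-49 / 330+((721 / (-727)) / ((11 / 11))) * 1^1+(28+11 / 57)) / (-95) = -41104761 / 144345850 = -0.28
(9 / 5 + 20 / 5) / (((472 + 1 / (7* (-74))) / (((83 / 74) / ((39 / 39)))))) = 0.01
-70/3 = -23.33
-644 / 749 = -0.86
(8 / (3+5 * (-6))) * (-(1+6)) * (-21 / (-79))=392 / 711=0.55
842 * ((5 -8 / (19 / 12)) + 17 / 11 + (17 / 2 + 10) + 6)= 4574165 / 209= 21885.96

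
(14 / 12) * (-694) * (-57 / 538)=46151 / 538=85.78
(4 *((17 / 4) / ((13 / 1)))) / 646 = 1 / 494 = 0.00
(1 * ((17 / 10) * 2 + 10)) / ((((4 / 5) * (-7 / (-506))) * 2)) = 16951 / 28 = 605.39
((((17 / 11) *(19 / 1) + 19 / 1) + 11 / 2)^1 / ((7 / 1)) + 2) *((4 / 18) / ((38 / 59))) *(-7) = -88087 / 3762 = -23.41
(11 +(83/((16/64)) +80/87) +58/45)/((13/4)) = 1801988/16965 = 106.22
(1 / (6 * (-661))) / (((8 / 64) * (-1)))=4 / 1983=0.00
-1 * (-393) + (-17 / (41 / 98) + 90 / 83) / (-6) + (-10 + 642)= 10531519 / 10209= 1031.59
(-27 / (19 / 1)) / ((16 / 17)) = -459 / 304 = -1.51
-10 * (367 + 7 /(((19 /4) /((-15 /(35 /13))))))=-68170 /19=-3587.89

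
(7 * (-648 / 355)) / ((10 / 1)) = -2268 / 1775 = -1.28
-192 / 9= -64 / 3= -21.33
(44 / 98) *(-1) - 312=-312.45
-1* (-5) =5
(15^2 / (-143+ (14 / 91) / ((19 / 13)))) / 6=-95 / 362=-0.26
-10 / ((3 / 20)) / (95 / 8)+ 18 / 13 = -3134 / 741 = -4.23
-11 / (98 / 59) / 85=-649 / 8330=-0.08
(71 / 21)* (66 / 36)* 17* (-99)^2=14458653 / 14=1032760.93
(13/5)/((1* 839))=13/4195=0.00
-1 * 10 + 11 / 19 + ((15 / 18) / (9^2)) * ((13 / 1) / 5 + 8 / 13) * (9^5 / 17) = 885835 / 8398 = 105.48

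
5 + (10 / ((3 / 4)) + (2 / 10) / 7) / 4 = 3503 / 420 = 8.34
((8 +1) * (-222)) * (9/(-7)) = 17982/7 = 2568.86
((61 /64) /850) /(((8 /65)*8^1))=793 /696320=0.00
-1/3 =-0.33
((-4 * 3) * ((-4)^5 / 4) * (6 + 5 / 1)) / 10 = 16896 / 5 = 3379.20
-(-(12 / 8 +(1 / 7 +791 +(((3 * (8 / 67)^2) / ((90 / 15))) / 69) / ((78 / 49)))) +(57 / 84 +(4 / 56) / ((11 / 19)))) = 420875795555 / 531515556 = 791.84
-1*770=-770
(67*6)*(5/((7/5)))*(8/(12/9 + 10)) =1013.45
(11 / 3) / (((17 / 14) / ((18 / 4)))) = 231 / 17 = 13.59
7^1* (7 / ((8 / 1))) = 49 / 8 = 6.12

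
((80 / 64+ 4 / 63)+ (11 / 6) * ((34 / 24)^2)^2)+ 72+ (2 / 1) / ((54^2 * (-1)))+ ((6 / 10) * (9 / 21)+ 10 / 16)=1065725827 / 13063680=81.58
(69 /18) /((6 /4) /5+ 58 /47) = 2.50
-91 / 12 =-7.58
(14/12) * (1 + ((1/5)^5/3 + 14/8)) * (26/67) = 9384739/7537500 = 1.25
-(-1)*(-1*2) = -2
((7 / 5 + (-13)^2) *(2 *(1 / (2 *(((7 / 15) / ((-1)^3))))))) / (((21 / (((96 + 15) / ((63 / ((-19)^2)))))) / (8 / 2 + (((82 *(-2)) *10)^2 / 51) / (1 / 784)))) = -7998914723854352 / 17493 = -457263746861.85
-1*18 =-18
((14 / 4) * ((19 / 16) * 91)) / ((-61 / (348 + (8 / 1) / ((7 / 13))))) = -1097915 / 488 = -2249.83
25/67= 0.37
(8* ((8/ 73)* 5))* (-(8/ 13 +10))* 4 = -186.13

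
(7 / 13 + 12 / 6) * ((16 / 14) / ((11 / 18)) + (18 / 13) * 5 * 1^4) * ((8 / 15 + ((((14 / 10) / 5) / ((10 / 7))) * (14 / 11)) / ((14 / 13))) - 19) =-662082039 / 1626625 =-407.03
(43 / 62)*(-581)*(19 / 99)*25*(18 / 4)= -11866925 / 1364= -8700.09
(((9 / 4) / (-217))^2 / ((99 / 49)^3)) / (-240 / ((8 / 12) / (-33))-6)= 2401 / 2187061420896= 0.00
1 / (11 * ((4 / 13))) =13 / 44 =0.30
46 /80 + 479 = 19183 /40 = 479.58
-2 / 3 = -0.67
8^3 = 512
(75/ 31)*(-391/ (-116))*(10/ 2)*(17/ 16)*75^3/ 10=210315234375/ 115072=1827683.84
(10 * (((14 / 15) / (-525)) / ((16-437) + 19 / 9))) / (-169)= -2 / 7964125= -0.00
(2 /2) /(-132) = -1 /132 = -0.01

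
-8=-8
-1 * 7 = -7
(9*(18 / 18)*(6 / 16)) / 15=9 / 40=0.22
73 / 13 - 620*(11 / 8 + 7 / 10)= -33303 / 26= -1280.88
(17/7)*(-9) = -153/7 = -21.86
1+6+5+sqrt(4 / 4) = 13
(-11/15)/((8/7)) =-77/120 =-0.64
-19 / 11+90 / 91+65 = 64326 / 1001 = 64.26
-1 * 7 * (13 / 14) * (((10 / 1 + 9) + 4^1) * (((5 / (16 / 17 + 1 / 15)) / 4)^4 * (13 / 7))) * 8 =-10272006362109375 / 1954386739648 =-5255.87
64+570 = 634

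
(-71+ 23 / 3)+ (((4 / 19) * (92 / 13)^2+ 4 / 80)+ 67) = 2747413 / 192660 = 14.26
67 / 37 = 1.81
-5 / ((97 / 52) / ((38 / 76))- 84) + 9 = 18913 / 2087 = 9.06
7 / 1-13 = -6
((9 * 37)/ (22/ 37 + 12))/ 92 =0.29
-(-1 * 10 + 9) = 1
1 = 1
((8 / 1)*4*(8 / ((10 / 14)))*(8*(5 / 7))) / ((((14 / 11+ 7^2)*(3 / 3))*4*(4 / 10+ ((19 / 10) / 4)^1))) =45056 / 3871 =11.64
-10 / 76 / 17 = -5 / 646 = -0.01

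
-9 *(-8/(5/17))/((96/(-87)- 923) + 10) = -35496/132545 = -0.27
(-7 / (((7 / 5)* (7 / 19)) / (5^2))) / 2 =-2375 / 14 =-169.64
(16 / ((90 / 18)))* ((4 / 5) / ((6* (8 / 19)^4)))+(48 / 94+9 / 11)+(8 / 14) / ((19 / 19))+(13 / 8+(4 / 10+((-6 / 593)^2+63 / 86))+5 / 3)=10454030237960513 / 525336599356800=19.90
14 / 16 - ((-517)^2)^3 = -152768299899668545 / 8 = -19096037487458568.12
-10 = -10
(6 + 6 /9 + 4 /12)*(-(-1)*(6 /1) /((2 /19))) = 399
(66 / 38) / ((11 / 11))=1.74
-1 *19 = -19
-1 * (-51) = 51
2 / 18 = 1 / 9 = 0.11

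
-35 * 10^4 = -350000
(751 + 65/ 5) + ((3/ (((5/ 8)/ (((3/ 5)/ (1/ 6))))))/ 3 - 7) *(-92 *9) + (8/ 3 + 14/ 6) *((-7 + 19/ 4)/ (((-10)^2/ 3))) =716153/ 400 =1790.38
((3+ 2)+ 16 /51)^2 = 73441 /2601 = 28.24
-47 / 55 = -0.85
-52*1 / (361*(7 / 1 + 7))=-26 / 2527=-0.01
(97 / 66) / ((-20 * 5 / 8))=-97 / 825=-0.12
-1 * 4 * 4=-16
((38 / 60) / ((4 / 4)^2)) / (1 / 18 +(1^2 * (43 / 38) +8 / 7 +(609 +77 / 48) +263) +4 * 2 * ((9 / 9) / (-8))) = 60648 / 83783695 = 0.00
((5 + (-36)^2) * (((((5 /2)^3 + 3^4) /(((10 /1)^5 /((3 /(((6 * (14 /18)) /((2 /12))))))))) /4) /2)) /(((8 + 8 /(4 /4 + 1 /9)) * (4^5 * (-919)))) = -3017019 /2563285975040000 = -0.00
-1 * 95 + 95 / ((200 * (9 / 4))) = -8531 / 90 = -94.79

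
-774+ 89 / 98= -75763 / 98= -773.09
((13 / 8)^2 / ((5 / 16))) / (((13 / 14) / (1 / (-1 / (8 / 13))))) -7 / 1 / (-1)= 7 / 5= 1.40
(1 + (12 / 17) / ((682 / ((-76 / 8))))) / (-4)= -1435 / 5797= -0.25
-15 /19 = -0.79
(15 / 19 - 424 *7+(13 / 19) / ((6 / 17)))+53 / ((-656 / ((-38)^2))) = -28809943 / 9348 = -3081.94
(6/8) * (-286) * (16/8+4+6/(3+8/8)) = -1608.75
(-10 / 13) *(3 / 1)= -30 / 13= -2.31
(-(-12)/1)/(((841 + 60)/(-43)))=-516/901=-0.57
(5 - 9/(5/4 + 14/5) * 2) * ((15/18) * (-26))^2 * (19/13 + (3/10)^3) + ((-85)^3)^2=244392886376563/648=377149516013.21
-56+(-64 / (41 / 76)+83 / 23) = -161277 / 943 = -171.03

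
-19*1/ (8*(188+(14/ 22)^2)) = -2299/ 182376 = -0.01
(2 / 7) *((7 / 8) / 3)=1 / 12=0.08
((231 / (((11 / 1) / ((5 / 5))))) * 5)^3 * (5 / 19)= 5788125 / 19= 304638.16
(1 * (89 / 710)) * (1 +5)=0.75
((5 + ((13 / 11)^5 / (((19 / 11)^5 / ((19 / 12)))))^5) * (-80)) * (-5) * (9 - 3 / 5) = 1637124922543433615687896734794855 / 97433211201959123637177717792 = 16802.53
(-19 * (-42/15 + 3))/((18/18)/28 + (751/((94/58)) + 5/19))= -475076/57969505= -0.01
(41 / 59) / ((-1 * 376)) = -41 / 22184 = -0.00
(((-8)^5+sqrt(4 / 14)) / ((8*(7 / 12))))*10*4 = -1966080 / 7+60*sqrt(14) / 49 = -280863.99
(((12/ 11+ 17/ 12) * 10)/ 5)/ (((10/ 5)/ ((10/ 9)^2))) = 8275/ 2673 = 3.10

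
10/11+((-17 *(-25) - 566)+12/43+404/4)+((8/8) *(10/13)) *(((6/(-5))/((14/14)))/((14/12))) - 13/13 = -1747677/43043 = -40.60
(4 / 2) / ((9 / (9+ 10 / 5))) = 22 / 9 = 2.44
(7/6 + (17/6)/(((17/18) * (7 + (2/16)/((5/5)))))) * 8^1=724/57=12.70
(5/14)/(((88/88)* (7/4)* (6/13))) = 65/147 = 0.44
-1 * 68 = -68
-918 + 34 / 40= -18343 / 20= -917.15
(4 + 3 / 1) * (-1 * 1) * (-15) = 105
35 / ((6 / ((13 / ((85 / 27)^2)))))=22113 / 2890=7.65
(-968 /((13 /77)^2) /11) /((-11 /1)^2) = -4312 /169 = -25.51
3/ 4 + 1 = 7/ 4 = 1.75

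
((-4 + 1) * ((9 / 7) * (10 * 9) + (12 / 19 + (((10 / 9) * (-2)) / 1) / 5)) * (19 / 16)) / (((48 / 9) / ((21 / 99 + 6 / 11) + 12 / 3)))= -10890619 / 29568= -368.32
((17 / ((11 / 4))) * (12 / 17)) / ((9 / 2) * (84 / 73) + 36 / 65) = 37960 / 49863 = 0.76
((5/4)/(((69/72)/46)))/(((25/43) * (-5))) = -516/25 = -20.64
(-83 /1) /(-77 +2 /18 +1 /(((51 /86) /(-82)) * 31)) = 393669 /385840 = 1.02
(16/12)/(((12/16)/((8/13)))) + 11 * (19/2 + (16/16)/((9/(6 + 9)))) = 28999/234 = 123.93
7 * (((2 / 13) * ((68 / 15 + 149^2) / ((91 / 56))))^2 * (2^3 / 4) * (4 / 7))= 227213895452672 / 6426225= 35357289.15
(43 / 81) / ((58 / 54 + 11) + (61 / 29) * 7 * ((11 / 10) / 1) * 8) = 6235 / 1663638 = 0.00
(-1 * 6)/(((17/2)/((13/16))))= -39/68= -0.57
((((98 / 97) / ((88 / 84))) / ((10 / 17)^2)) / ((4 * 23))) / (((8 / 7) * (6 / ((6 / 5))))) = 2081667 / 392656000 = 0.01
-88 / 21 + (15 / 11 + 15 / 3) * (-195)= -287618 / 231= -1245.10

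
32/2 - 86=-70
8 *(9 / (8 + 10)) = 4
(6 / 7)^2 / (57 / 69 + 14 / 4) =1656 / 9751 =0.17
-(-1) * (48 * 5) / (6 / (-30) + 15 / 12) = 1600 / 7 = 228.57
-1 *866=-866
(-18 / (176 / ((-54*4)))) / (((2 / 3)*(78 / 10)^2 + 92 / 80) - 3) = 24300 / 42581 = 0.57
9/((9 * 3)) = 1/3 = 0.33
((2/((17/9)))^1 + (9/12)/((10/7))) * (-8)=-1077/85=-12.67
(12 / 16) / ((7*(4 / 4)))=3 / 28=0.11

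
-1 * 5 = -5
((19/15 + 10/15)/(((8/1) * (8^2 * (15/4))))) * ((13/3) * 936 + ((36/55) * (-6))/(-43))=5795563/1419000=4.08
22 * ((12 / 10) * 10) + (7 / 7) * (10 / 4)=533 / 2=266.50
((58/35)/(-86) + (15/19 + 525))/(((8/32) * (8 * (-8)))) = -15034399/457520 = -32.86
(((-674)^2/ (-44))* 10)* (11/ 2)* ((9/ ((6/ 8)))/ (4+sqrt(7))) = -9085520/ 3+2271380* sqrt(7)/ 3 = -1025337.80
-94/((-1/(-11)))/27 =-1034/27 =-38.30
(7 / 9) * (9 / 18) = 7 / 18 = 0.39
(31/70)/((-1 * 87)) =-31/6090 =-0.01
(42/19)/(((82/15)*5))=0.08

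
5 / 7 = 0.71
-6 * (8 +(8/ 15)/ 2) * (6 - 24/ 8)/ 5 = -744/ 25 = -29.76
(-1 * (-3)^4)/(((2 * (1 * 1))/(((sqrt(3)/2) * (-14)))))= 567 * sqrt(3)/2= 491.04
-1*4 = -4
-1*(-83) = 83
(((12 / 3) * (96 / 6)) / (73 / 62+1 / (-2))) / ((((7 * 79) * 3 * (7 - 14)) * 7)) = -1984 / 1707111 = -0.00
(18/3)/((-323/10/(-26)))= 4.83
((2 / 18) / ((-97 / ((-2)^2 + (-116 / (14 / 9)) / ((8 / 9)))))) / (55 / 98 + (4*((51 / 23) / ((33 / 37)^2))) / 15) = 0.07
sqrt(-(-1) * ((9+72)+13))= sqrt(94)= 9.70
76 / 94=38 / 47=0.81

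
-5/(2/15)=-75/2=-37.50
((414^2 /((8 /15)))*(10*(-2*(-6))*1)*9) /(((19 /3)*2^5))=260307675 /152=1712550.49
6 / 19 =0.32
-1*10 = -10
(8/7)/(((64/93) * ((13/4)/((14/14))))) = 93/182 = 0.51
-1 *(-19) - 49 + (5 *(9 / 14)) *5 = -195 / 14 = -13.93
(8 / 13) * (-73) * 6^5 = -4541184 / 13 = -349321.85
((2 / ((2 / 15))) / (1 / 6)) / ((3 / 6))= 180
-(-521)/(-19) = -521/19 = -27.42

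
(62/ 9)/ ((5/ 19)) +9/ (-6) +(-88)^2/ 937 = 2778037/ 84330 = 32.94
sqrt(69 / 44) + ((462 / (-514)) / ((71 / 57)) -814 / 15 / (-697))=-122807927 / 190772385 + sqrt(759) / 22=0.61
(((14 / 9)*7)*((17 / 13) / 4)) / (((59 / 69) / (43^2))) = 35424991 / 4602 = 7697.74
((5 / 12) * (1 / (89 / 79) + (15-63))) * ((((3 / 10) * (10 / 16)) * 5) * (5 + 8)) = -1362725 / 5696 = -239.24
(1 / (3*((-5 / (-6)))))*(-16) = -32 / 5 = -6.40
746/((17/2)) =1492/17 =87.76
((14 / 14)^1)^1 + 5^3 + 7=133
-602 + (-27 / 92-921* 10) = -902731 / 92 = -9812.29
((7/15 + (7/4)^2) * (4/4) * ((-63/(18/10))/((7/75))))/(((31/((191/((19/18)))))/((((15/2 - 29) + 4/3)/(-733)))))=-1468126275/6907792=-212.53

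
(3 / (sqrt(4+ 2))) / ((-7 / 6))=-3 * sqrt(6) / 7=-1.05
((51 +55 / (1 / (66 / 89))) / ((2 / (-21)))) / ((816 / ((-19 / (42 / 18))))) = 465633 / 48416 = 9.62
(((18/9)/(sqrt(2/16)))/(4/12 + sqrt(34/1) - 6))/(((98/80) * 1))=28.11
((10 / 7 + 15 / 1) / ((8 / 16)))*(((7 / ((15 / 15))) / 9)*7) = 1610 / 9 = 178.89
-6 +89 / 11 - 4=-1.91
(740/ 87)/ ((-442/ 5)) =-1850/ 19227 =-0.10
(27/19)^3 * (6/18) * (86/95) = 564246/651605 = 0.87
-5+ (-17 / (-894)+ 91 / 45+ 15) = 161473 / 13410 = 12.04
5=5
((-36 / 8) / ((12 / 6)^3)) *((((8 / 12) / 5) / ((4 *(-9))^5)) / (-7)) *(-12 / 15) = 1 / 7054387200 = 0.00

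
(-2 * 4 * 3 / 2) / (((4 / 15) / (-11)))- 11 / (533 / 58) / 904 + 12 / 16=29858447 / 60229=495.75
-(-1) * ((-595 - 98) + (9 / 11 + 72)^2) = 557748 / 121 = 4609.49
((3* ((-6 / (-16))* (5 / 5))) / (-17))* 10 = -45 / 68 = -0.66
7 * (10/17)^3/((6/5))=17500/14739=1.19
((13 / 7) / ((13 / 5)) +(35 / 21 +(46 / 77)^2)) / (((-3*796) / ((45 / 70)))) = -0.00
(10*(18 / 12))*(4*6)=360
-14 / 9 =-1.56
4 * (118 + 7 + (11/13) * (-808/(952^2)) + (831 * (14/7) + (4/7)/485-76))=1222134819973/178570210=6844.00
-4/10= -2/5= -0.40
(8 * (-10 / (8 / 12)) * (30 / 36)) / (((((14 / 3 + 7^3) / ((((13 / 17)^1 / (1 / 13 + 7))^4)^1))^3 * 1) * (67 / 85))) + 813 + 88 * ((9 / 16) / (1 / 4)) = 242109012060004598160745270456115385857364925447473 / 239474789376859147539641170184103745141413511168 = 1011.00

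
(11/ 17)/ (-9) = -11/ 153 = -0.07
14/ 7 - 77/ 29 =-19/ 29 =-0.66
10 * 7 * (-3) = -210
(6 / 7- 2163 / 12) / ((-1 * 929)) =5023 / 26012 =0.19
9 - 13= -4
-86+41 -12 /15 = -229 /5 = -45.80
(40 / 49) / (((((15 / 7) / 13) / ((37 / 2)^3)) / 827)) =544570403 / 21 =25931923.95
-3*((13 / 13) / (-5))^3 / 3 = 0.01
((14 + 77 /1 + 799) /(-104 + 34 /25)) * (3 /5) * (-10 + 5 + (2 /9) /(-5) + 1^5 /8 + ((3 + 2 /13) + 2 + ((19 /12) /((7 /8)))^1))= -29796755 /2802072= -10.63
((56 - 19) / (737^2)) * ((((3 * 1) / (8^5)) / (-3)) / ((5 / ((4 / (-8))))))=37 / 177985617920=0.00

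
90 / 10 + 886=895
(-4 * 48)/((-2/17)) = 1632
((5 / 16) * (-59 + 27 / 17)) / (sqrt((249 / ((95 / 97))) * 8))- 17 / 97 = -305 * sqrt(4589070) / 1642404- 17 / 97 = -0.57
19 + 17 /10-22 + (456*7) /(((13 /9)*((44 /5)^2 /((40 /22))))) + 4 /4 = 8925591 /173030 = 51.58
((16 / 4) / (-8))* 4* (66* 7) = -924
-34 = -34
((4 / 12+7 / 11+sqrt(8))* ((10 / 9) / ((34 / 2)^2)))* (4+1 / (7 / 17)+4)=23360 / 600831+1460* sqrt(2) / 18207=0.15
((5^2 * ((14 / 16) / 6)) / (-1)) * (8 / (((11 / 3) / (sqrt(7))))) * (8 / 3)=-700 * sqrt(7) / 33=-56.12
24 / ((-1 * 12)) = -2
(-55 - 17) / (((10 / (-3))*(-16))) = -27 / 20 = -1.35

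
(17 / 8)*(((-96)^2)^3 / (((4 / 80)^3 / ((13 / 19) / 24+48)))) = 12143084666093568000 / 19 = 639109719268082526.32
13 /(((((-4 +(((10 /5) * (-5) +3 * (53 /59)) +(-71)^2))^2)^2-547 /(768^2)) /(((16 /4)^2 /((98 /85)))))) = 63180455356661760 /224126463576376128801163291133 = 0.00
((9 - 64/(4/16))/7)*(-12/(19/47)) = 7332/7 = 1047.43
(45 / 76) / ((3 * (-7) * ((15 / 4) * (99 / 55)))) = -5 / 1197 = -0.00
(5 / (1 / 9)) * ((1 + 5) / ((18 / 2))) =30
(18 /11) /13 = 0.13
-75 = -75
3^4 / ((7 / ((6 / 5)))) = 486 / 35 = 13.89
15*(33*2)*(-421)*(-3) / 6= 208395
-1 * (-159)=159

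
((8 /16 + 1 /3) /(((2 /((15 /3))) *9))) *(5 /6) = 0.19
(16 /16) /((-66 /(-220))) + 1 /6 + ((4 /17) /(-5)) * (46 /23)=579 /170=3.41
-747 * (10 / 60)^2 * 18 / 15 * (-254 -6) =6474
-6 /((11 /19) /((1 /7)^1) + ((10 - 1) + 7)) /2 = -19 /127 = -0.15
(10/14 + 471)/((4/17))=28067/14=2004.79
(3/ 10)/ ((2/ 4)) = 3/ 5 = 0.60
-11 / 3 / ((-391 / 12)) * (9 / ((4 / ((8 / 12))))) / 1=66 / 391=0.17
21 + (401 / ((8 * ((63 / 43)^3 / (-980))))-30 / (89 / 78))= -15624.69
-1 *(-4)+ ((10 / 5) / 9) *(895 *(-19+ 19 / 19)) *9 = -32216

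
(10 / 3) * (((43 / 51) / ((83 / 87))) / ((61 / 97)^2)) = 117330230 / 15750993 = 7.45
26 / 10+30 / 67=1021 / 335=3.05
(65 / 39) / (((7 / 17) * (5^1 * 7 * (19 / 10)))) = 170 / 2793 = 0.06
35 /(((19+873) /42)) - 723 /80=-131829 /17840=-7.39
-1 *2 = -2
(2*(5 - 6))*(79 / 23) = -158 / 23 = -6.87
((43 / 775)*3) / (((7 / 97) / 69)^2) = 5778716121 / 37975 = 152171.59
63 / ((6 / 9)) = 189 / 2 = 94.50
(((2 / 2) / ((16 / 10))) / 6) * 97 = 485 / 48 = 10.10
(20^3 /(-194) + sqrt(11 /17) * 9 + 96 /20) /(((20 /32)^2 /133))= -150424064 /12125 + 76608 * sqrt(187) /425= -9941.17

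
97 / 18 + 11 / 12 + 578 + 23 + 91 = 25139 / 36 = 698.31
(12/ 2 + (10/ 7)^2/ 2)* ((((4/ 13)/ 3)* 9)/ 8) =516/ 637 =0.81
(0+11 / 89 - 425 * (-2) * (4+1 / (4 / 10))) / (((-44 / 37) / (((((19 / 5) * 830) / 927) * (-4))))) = 19128202576 / 302511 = 63231.43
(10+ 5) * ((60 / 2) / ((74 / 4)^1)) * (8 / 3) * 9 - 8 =21304 / 37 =575.78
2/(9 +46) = 2/55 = 0.04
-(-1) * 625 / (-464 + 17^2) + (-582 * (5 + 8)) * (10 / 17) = -530045 / 119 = -4454.16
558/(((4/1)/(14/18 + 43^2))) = 258044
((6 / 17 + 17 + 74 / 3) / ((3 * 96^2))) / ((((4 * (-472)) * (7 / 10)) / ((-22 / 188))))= 117865 / 875854135296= 0.00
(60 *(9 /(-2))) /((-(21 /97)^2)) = 5760.61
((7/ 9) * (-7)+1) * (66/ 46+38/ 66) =-61040/ 6831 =-8.94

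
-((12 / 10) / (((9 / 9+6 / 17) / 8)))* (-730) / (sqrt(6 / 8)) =79424* sqrt(3) / 23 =5981.15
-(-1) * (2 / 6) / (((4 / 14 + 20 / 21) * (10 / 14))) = 49 / 130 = 0.38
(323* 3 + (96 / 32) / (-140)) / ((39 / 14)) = 45219 / 130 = 347.84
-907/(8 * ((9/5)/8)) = -503.89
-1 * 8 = -8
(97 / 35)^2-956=-1161691 / 1225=-948.32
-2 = -2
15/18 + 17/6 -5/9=28/9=3.11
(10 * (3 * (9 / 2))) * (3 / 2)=405 / 2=202.50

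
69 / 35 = 1.97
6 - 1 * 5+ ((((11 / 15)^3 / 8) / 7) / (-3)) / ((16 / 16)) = 565669 / 567000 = 1.00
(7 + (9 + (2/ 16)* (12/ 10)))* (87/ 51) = 27.55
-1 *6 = -6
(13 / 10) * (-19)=-247 / 10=-24.70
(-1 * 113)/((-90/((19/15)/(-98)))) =-0.02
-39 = -39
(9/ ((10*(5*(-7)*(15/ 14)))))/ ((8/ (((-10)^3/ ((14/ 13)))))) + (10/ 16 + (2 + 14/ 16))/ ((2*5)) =439/ 140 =3.14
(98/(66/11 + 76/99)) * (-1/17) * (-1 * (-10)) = -8.52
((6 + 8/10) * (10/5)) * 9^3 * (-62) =-3073464/5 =-614692.80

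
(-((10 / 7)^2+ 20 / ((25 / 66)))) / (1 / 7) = -13436 / 35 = -383.89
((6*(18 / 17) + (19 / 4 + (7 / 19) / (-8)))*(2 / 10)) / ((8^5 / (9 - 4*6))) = -85713 / 84672512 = -0.00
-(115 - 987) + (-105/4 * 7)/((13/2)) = 21937/26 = 843.73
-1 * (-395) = 395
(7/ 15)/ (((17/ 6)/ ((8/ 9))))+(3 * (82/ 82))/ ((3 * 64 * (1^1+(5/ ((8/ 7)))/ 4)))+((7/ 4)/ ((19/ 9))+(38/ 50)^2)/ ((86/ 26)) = 12125069543/ 20937667500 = 0.58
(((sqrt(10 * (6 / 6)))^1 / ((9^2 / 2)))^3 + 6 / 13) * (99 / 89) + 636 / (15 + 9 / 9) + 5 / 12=880 * sqrt(10) / 5255361 + 282401 / 6942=40.68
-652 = -652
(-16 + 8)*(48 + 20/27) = -10528/27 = -389.93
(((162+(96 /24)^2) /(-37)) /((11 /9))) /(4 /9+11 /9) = -4806 /2035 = -2.36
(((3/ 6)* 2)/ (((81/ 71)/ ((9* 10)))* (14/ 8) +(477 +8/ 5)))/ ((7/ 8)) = 22720/ 9515009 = 0.00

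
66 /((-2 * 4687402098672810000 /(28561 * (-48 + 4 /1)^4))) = -5026736 /6669913966875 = -0.00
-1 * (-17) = 17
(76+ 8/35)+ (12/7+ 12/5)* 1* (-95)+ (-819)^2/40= 4607231/280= 16454.40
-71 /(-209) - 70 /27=-12713 /5643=-2.25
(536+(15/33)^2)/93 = 21627/3751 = 5.77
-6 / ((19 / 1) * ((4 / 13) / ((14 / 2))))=-7.18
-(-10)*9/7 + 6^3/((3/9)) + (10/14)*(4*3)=4686/7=669.43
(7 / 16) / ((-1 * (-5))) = 7 / 80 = 0.09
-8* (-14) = 112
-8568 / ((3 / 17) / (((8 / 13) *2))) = -776832 / 13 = -59756.31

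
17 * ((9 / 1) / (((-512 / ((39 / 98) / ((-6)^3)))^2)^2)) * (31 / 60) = 15051647 / 1135593435495241842992087040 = 0.00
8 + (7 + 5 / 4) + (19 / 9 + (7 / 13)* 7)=10357 / 468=22.13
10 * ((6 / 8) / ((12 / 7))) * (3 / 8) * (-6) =-315 / 32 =-9.84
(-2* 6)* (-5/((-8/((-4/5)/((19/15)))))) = 4.74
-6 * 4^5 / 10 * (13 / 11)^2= -519168 / 605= -858.13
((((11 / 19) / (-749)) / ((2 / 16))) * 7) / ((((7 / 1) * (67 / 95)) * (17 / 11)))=-4840 / 853111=-0.01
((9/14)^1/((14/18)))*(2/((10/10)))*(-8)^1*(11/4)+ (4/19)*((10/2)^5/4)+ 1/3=358732/2793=128.44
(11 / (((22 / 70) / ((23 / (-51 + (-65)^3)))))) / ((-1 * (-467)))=-805 / 128273692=-0.00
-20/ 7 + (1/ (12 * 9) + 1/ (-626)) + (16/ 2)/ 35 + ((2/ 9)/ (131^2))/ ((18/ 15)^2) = -159643241399/ 60911596620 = -2.62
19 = 19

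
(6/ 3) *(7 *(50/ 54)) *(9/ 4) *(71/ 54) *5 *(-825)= -17084375/ 108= -158188.66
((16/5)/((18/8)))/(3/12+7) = 256/1305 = 0.20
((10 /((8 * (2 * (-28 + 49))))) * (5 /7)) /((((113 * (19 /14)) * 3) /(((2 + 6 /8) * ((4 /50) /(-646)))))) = -11 /699028848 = -0.00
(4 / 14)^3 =8 / 343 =0.02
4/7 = 0.57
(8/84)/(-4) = -1/42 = -0.02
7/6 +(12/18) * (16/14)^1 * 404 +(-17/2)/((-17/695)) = 13786/21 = 656.48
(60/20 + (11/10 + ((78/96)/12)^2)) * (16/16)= 756557/184320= 4.10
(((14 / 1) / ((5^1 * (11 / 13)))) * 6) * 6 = 6552 / 55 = 119.13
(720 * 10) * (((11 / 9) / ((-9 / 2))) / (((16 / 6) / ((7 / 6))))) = -7700 / 9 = -855.56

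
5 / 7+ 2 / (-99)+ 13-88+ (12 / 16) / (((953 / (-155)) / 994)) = -258303329 / 1320858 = -195.56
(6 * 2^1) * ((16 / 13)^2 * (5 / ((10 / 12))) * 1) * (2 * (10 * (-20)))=-7372800 / 169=-43626.04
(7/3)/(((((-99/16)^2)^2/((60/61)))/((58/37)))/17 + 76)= 9046589440/511466861217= 0.02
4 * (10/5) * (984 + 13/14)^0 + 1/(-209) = 1671/209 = 8.00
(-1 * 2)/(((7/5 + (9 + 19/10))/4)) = -80/123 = -0.65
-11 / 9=-1.22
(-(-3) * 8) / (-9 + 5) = -6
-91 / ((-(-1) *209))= -91 / 209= -0.44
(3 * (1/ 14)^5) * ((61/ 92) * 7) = 183/ 7068544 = 0.00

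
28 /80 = 7 /20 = 0.35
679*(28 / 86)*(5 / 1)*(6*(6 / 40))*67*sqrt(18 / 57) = 2866059*sqrt(114) / 817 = 37455.49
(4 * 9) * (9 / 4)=81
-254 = -254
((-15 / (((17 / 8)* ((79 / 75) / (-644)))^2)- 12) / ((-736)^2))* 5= -2799495054735 / 244257362176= -11.46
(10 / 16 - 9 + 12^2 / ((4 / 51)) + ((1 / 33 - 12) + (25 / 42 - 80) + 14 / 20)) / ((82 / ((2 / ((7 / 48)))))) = 32098846 / 110495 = 290.50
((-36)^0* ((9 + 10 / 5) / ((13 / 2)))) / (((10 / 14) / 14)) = 2156 / 65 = 33.17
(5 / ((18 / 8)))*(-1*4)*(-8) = 640 / 9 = 71.11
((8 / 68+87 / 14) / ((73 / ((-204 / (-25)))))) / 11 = 822 / 12775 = 0.06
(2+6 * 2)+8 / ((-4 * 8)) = 55 / 4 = 13.75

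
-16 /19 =-0.84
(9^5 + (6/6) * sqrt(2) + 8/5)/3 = sqrt(2)/3 + 295253/15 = 19684.00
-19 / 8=-2.38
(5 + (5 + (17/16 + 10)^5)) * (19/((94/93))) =306993438766839/98566144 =3114593.17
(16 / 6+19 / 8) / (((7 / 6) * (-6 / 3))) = -121 / 56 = -2.16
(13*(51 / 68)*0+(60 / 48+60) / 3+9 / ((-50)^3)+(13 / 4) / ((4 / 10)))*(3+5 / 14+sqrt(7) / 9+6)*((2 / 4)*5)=5351549*sqrt(7) / 675000+100150417 / 150000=688.65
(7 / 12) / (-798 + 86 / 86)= -7 / 9564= -0.00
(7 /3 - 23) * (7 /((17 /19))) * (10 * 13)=-1071980 /51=-21019.22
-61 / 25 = -2.44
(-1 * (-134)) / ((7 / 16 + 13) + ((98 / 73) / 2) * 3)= 156512 / 18047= 8.67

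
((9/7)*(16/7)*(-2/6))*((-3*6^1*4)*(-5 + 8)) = 10368/49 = 211.59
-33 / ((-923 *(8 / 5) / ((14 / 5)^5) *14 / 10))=2.75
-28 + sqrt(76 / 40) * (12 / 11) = -28 + 6 * sqrt(190) / 55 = -26.50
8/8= 1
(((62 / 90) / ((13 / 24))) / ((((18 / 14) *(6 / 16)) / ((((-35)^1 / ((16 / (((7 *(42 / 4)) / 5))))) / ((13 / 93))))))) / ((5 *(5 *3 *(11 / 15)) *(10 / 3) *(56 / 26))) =-329623 / 214500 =-1.54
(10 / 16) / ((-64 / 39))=-195 / 512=-0.38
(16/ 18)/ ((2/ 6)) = 8/ 3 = 2.67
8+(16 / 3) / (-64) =95 / 12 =7.92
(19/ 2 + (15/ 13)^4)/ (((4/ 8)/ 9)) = 5795181/ 28561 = 202.91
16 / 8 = 2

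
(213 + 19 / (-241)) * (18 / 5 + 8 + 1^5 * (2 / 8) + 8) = 10185829 / 2410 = 4226.49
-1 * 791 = -791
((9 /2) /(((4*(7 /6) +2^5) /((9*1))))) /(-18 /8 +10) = 243 /1705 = 0.14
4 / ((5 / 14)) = 56 / 5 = 11.20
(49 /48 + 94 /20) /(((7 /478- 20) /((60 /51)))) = -328147 /974406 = -0.34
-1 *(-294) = 294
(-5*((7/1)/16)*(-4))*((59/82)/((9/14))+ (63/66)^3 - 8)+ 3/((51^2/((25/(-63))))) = -5016853267445/95383122912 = -52.60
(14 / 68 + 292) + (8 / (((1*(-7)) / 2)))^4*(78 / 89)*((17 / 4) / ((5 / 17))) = 637.87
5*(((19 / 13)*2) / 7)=190 / 91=2.09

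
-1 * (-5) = 5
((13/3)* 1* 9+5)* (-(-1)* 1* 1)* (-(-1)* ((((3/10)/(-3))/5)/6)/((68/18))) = -0.04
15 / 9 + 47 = 146 / 3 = 48.67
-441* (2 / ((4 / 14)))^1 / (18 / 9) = -1543.50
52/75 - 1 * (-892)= 66952/75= 892.69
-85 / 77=-1.10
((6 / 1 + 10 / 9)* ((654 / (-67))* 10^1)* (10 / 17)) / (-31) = 1395200 / 105927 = 13.17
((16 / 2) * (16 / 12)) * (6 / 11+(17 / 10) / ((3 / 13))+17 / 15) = 3184 / 33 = 96.48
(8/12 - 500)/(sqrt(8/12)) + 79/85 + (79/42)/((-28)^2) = -610.62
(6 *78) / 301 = 468 / 301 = 1.55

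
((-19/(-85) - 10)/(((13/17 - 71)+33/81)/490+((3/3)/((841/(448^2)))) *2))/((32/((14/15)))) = -2157414777/3610148735560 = -0.00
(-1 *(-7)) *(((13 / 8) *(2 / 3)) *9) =273 / 4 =68.25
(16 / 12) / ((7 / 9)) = 12 / 7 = 1.71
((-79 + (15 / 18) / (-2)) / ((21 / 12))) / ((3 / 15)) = -4765 / 21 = -226.90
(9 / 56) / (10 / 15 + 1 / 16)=54 / 245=0.22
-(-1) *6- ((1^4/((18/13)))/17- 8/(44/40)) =44533/3366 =13.23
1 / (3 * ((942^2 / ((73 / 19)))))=73 / 50579748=0.00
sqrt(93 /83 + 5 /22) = sqrt(4493786) /1826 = 1.16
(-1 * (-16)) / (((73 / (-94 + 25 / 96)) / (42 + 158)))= -899900 / 219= -4109.13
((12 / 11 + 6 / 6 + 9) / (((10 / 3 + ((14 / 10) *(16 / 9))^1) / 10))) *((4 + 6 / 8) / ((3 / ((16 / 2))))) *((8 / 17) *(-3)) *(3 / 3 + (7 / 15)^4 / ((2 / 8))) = -2233773152 / 5511825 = -405.27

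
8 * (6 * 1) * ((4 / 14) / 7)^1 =96 / 49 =1.96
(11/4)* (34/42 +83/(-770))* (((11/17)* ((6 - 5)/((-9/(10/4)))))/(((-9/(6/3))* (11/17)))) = 0.12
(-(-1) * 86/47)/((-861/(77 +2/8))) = -4429/26978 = -0.16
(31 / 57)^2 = 961 / 3249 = 0.30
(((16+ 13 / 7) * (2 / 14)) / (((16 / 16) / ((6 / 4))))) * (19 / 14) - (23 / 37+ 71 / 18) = 286499 / 456876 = 0.63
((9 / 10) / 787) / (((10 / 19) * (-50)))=-171 / 3935000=-0.00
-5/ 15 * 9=-3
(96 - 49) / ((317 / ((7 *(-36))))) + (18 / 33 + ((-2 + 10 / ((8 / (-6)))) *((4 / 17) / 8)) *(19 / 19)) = -8796229 / 237116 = -37.10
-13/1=-13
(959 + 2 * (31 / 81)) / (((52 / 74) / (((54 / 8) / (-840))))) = -10.98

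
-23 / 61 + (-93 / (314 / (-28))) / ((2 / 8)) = 314077 / 9577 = 32.79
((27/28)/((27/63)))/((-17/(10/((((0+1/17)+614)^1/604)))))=-13590/10439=-1.30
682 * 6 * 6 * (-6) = -147312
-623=-623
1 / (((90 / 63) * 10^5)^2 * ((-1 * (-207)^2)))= -49 / 42849000000000000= -0.00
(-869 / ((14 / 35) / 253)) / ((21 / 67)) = -73652095 / 42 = -1753621.31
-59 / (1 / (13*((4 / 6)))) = -1534 / 3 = -511.33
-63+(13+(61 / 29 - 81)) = -3738 / 29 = -128.90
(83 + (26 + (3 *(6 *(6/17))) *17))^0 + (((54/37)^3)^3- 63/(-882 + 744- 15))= 69492282264408696/2209349576516309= 31.45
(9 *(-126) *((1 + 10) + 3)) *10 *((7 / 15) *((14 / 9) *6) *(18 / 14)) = -889056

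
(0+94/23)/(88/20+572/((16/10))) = 20/1771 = 0.01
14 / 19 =0.74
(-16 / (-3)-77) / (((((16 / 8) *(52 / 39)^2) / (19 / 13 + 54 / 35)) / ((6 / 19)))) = -529029 / 27664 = -19.12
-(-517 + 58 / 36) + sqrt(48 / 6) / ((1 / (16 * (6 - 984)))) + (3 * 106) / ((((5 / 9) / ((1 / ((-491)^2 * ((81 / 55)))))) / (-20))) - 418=-44161.87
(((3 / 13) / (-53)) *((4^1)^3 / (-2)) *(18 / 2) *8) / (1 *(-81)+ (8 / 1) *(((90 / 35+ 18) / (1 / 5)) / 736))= -123648 / 984581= -0.13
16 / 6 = 8 / 3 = 2.67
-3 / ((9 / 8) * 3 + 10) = -24 / 107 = -0.22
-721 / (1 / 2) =-1442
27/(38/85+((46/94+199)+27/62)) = 6687630/49630117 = 0.13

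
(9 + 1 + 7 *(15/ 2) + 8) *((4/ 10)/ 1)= 141/ 5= 28.20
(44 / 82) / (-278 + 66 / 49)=-539 / 277898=-0.00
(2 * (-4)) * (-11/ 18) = 4.89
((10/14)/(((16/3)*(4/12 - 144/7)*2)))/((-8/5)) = 0.00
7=7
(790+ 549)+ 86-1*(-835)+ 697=2957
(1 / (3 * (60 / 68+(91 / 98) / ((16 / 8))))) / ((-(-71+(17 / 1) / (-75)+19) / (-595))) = -7080500 / 2510797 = -2.82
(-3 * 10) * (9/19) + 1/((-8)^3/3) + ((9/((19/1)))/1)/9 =-137785/9728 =-14.16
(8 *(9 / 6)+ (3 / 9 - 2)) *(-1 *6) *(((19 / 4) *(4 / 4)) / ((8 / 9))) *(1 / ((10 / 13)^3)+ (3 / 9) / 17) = -199754049 / 272000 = -734.39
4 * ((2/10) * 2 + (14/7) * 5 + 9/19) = 4132/95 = 43.49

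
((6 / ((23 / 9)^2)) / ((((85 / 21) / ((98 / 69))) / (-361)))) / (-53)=2.20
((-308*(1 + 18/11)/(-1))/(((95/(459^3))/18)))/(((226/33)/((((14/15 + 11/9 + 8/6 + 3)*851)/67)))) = 643902983322218928/3596225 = 179049693309.57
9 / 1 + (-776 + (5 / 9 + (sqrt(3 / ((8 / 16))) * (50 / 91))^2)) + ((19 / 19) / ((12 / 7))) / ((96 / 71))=-764.20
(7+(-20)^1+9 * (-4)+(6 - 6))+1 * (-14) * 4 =-105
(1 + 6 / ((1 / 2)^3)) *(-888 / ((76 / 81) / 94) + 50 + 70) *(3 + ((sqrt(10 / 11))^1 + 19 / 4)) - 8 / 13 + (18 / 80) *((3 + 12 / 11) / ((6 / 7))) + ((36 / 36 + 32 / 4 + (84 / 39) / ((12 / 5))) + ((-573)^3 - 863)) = -28935622072415 / 130416 - 82713372 *sqrt(110) / 209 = -226022461.16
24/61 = 0.39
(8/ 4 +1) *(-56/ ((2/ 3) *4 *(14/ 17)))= -153/ 2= -76.50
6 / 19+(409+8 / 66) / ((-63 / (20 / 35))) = -938758 / 276507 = -3.40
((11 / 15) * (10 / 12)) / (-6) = -11 / 108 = -0.10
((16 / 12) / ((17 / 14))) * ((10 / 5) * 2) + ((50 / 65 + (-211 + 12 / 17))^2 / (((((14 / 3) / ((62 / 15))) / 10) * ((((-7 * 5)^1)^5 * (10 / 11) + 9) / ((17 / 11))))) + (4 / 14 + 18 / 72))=623022606507103 / 126752067483132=4.92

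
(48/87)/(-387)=-16/11223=-0.00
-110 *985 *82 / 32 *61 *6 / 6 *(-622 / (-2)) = -42137910925 / 8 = -5267238865.62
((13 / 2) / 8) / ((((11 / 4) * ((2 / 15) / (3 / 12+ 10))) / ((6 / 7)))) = 23985 / 1232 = 19.47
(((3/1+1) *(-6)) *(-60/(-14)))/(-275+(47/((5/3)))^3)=-45000/9690961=-0.00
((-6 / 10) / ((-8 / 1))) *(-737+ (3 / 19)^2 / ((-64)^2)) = -3269308389 / 59146240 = -55.27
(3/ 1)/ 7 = 3/ 7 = 0.43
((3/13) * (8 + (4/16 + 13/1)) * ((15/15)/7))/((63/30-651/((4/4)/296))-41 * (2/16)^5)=-10444800/2872958159071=-0.00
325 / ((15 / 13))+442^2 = 586937 / 3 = 195645.67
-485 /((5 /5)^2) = -485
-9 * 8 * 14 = -1008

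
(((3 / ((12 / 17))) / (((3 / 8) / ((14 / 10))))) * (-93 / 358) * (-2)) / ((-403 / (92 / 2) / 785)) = -1718836 / 2327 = -738.65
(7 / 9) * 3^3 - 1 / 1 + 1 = 21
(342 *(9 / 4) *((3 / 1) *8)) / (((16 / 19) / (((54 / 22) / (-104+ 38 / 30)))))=-523.98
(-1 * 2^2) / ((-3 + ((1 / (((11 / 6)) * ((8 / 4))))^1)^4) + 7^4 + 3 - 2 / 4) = -117128 / 70291603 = -0.00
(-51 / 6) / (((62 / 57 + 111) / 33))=-31977 / 12778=-2.50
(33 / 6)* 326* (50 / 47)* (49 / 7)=627550 / 47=13352.13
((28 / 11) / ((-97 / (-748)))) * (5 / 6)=4760 / 291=16.36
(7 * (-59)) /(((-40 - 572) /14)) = 2891 /306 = 9.45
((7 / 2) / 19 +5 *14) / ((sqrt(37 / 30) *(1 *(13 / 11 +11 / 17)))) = 166243 *sqrt(1110) / 160284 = 34.56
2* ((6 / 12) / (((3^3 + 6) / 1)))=1 / 33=0.03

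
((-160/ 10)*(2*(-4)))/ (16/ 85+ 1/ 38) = 413440/ 693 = 596.59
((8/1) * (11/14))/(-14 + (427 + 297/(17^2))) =6358/418789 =0.02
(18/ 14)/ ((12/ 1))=3/ 28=0.11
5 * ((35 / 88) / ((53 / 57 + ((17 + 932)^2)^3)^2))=22743 / 6102206834065911004099375373723010555232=0.00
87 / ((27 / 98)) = 2842 / 9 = 315.78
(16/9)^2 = 256/81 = 3.16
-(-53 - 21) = 74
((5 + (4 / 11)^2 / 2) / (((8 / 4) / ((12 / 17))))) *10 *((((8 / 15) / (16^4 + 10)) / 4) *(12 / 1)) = 29424 / 67414061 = 0.00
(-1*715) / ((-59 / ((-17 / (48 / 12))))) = -12155 / 236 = -51.50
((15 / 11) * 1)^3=3375 / 1331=2.54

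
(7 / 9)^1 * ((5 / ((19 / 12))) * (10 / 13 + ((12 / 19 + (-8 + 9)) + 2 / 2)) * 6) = 235200 / 4693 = 50.12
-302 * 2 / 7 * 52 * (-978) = 30717024 / 7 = 4388146.29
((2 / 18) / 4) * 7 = 7 / 36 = 0.19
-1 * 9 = -9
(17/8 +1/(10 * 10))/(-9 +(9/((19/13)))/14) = -56791/227700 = -0.25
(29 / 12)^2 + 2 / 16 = 859 / 144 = 5.97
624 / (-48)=-13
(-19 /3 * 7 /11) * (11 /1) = -133 /3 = -44.33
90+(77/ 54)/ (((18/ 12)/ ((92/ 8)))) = 16351/ 162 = 100.93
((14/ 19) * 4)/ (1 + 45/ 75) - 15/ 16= 275/ 304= 0.90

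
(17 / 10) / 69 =17 / 690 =0.02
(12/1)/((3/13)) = 52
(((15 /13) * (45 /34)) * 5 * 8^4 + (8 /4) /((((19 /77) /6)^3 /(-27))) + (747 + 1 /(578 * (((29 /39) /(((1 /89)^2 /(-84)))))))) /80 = -246736376175894757963 /26519053722412160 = -9304.12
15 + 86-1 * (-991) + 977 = 2069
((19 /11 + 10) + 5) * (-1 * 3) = -552 /11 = -50.18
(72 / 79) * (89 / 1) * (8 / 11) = 51264 / 869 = 58.99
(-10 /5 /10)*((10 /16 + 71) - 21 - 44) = -53 /40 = -1.32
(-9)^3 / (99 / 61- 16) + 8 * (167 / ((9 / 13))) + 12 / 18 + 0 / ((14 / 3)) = 15637219 / 7893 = 1981.15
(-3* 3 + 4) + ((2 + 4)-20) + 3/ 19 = -358/ 19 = -18.84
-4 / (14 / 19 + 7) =-76 / 147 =-0.52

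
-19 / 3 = -6.33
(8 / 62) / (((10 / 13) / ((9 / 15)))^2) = 0.08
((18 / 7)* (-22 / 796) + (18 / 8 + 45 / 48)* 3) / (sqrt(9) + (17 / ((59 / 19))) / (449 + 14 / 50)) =8761770810 / 2780621627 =3.15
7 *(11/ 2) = 77/ 2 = 38.50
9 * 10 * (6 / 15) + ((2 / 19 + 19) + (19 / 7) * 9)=10578 / 133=79.53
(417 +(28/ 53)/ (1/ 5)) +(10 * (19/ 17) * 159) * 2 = 3580357/ 901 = 3973.76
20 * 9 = 180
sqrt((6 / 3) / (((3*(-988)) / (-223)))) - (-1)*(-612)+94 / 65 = -39686 / 65+sqrt(330486) / 1482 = -610.17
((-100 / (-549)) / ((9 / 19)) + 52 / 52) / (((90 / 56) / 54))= 383096 / 8235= 46.52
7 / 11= 0.64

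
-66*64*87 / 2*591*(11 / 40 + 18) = -9922658328 / 5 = -1984531665.60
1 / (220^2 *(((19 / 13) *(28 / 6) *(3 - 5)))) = -39 / 25748800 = -0.00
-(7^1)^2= -49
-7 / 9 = -0.78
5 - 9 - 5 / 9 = -41 / 9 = -4.56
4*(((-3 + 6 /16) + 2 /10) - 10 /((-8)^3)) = -3079 /320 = -9.62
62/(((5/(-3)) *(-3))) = 62/5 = 12.40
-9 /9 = -1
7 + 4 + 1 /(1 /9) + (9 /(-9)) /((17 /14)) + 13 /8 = 2829 /136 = 20.80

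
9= 9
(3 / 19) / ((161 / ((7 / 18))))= 1 / 2622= 0.00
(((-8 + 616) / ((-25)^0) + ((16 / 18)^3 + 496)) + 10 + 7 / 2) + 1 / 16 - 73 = 12191969 / 11664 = 1045.26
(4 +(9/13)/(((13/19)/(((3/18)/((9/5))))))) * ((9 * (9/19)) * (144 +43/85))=1376641791/545870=2521.92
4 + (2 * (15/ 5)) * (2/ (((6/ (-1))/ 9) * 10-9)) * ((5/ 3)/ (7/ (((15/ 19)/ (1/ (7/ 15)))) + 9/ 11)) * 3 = 19502/ 5123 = 3.81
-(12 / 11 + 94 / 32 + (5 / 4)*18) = -4669 / 176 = -26.53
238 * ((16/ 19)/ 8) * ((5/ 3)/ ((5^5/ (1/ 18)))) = 238/ 320625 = 0.00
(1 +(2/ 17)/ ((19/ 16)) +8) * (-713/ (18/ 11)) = -23050577/ 5814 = -3964.67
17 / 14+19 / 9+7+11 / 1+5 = 3317 / 126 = 26.33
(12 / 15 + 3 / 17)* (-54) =-4482 / 85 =-52.73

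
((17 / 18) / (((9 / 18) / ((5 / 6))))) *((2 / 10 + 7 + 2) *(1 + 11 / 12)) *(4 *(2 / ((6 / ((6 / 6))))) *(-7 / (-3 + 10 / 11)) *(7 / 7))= 123.90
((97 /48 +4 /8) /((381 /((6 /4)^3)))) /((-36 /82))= -4961 /97536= -0.05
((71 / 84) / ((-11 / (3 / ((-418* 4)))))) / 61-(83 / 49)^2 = -2.87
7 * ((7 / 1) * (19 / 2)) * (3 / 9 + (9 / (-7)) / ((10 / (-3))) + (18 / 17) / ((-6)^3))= 678167 / 2040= 332.43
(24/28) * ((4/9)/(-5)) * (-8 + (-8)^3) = 832/21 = 39.62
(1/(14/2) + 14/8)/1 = 53/28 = 1.89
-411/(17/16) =-6576/17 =-386.82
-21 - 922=-943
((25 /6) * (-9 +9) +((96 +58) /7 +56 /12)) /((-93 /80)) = -6400 /279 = -22.94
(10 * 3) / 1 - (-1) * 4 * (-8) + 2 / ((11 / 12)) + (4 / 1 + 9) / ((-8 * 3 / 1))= -95 / 264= -0.36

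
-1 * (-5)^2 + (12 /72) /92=-13799 /552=-25.00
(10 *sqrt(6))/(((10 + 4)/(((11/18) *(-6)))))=-55 *sqrt(6)/21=-6.42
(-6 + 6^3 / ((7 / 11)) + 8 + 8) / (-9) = -2446 / 63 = -38.83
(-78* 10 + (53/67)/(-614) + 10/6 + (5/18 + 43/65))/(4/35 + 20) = -32740024667/847113696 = -38.65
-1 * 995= -995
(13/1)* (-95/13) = -95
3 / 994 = 0.00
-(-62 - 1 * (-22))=40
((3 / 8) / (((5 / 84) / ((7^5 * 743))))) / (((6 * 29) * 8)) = 262239621 / 4640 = 56517.16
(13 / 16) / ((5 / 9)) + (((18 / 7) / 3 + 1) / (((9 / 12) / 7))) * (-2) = -7969 / 240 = -33.20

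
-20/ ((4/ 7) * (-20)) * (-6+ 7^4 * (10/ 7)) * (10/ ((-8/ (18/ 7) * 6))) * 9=-28890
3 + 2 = 5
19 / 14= 1.36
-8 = -8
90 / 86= 45 / 43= 1.05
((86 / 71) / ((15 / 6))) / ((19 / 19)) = 172 / 355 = 0.48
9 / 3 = 3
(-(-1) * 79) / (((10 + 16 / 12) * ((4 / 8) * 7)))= 237 / 119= 1.99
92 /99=0.93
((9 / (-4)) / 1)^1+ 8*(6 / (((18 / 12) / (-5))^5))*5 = -32000729 / 324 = -98767.68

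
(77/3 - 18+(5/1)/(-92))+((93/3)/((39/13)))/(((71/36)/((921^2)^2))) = 73873817594033603/19596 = 3769841681671.44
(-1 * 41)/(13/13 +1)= -41/2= -20.50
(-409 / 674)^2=167281 / 454276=0.37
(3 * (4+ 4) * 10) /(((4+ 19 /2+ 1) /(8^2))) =30720 /29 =1059.31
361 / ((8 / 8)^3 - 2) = -361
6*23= 138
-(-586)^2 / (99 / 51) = -5837732 / 33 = -176900.97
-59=-59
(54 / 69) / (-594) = -0.00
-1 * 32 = -32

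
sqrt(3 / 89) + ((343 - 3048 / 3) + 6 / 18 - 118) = -2372 / 3 + sqrt(267) / 89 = -790.48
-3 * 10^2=-300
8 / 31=0.26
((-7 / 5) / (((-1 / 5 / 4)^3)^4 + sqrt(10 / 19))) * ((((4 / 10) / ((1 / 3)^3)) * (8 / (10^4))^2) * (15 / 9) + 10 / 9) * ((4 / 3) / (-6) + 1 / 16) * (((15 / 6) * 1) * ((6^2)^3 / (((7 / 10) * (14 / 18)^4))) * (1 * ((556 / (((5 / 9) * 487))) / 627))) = -1963808192140809338880000 / 11417523080154074074074074074072781053 + 8043758355008755052052480000000000000000 * sqrt(190) / 216932938522927407407407407407382840007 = 511.11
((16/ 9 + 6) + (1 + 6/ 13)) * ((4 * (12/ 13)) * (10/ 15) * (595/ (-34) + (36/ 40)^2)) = -379.58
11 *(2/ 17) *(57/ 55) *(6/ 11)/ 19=36/ 935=0.04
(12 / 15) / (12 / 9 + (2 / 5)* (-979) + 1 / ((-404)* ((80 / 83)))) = -77568 / 37840505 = -0.00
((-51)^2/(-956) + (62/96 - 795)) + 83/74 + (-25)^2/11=-3451098533/4669104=-739.14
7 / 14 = 1 / 2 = 0.50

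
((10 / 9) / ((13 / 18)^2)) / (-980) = -18 / 8281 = -0.00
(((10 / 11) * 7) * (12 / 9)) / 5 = 56 / 33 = 1.70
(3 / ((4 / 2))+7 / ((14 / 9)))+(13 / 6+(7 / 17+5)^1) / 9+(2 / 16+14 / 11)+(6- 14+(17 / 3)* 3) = 696349 / 40392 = 17.24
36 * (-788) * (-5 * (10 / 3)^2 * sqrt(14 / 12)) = 788000 * sqrt(42) / 3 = 1702274.56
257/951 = 0.27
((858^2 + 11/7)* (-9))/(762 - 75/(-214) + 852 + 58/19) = -17143154586/4184957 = -4096.38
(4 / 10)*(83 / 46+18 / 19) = 481 / 437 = 1.10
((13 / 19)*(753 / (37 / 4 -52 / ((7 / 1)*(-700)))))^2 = 2300746749210000 / 743325038569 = 3095.21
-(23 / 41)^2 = -529 / 1681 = -0.31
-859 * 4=-3436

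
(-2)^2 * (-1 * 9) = -36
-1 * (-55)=55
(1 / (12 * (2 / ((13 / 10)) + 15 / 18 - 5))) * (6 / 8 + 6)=-351 / 1640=-0.21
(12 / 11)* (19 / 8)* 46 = 1311 / 11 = 119.18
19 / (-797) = -19 / 797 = -0.02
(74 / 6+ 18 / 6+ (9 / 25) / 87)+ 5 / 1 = 44234 / 2175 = 20.34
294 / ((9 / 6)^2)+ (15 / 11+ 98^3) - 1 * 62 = 31061647 / 33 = 941262.03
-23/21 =-1.10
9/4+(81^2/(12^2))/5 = 909/80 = 11.36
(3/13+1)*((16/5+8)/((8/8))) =896/65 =13.78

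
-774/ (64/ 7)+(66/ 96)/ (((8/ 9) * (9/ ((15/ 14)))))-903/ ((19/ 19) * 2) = -960627/ 1792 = -536.06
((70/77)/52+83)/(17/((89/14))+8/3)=6339381/407836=15.54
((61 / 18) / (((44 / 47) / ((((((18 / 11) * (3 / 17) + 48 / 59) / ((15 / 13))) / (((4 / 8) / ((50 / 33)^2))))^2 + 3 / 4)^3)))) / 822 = 4409534412391427236364437605370791843026860339666481 / 125344695810574334654487213306647891347641294849024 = 35.18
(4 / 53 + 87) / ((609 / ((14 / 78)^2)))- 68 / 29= -1262519 / 539487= -2.34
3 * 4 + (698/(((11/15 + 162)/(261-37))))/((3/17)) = 13319212/2441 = 5456.46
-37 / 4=-9.25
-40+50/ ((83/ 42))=-1220/ 83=-14.70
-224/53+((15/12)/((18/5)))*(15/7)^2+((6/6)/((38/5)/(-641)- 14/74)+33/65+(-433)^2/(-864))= -9620094974201/42927786720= -224.10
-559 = -559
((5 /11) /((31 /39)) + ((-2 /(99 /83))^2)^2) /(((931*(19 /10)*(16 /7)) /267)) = 11232779872645 /20066722569432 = 0.56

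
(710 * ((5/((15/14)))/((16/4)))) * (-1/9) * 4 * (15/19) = -49700/171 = -290.64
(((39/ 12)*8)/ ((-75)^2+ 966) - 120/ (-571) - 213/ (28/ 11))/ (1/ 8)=-1353111950/ 2026479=-667.72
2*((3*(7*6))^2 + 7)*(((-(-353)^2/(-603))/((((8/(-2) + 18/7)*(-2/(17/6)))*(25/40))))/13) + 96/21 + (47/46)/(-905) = 27453380392095787/34265444850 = 801197.26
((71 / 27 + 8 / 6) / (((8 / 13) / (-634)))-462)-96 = -501211 / 108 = -4640.84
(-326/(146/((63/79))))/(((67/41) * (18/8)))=-187124/386389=-0.48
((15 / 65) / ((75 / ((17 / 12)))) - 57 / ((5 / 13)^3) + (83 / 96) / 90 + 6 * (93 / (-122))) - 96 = -188826487501 / 171288000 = -1102.39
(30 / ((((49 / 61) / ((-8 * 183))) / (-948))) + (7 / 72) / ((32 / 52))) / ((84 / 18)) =1462928122219 / 131712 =11107022.31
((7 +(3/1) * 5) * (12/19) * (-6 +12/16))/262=-693/2489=-0.28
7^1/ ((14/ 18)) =9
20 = 20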